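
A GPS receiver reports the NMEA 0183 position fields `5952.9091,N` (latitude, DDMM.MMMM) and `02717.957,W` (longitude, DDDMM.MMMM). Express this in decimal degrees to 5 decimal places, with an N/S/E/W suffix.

59.88182° N, 27.29928° W

Latitude: split at 2 digits → 59° and 52.9091′; 59 + 52.9091/60 = 59.881818
λ: split at 3 digits → 027° and 17.957′; 27 + 17.957/60 = 27.299283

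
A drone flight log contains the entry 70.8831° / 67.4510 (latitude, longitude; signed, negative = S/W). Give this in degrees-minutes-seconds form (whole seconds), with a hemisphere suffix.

70°52′59″ N, 67°27′4″ E

φ: 0.883100° → 52.98600′; 0.98600 × 60 = 59.16″
Lon: 0.451000 × 60 = 27.06000′ → 27′, remainder × 60 = 3.60″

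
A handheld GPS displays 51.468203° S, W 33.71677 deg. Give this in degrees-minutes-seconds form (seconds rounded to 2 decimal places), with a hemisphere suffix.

51°28′5.53″ S, 33°43′0.37″ W

Latitude: 0.468203° → 28.09218′; 0.09218 × 60 = 5.5308″
Longitude: 0.716770° → 43.00620′; 0.00620 × 60 = 0.3720″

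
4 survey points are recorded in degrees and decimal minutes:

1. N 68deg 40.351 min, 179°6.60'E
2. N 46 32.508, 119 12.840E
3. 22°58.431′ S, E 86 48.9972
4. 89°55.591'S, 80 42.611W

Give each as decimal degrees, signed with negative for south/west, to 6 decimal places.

1. 68.672517, 179.110000
2. 46.541800, 119.214000
3. -22.973850, 86.816620
4. -89.926517, -80.710183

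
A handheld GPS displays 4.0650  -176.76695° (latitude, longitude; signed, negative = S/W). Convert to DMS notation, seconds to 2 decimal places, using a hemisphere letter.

4°03′54.00″ N, 176°46′1.02″ W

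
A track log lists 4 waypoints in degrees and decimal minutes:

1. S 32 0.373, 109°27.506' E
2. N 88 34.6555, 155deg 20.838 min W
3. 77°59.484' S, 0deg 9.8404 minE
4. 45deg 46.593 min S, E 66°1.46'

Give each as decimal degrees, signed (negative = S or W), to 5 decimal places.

1. -32.00622, 109.45843
2. 88.57759, -155.34730
3. -77.99140, 0.16401
4. -45.77655, 66.02433

Point 1:
  Lat: 32 + 0.373/60 = 32.006217
  S → negative
  λ: 27.506′ = 0.458433°; total 109.458433
  E → positive
Point 2:
  φ: 88 + 34.6555/60 = 88.577592
  N ⇒ keep positive
  Longitude: 20.838′ = 0.347300°; total 155.347300
  W → negative
Point 3:
  Lat: 77 + 59.484/60 = 77.991400
  S → negative
  λ: 9.8404′ = 0.164007°; total 0.164007
  E → positive
Point 4:
  Latitude: 46.593′ = 0.776550°; total 45.776550
  hemisphere S, so the sign is −
  Longitude: 66 + 1.46/60 = 66.024333
  E → positive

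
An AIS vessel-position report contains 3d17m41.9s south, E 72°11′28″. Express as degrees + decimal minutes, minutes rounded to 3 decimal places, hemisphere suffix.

Latitude: 17 + 41.9/60 = 17.69833′
Lon: seconds/60 = 0.46667; minutes = 11 + 0.46667 = 11.46667

3° 17.698′ S, 72° 11.467′ E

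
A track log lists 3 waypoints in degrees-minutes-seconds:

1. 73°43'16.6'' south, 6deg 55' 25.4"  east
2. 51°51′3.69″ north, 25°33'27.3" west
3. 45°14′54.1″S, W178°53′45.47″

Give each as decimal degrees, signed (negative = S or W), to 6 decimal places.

Point 1:
  Lat: 43′ + 16.6″ = 43.27667′; 73 + 43.27667/60 = 73.7212778
  S ⇒ negate
  λ: 55′ + 25.4″ = 55.42333′; 6 + 55.42333/60 = 6.9237222
  E ⇒ keep positive
Point 2:
  Latitude: 51° + 51/60 + 3.69/3600 = 51 + 0.850000 + 0.001025 = 51.8510250
  N ⇒ keep positive
  λ: 33′ + 27.3″ = 33.45500′; 25 + 33.45500/60 = 25.5575833
  W ⇒ negate
Point 3:
  Latitude: 14′ + 54.1″ = 14.90167′; 45 + 14.90167/60 = 45.2483611
  S → negative
  Longitude: 53′ + 45.47″ = 53.75783′; 178 + 53.75783/60 = 178.8959639
  W ⇒ negate

1. -73.721278, 6.923722
2. 51.851025, -25.557583
3. -45.248361, -178.895964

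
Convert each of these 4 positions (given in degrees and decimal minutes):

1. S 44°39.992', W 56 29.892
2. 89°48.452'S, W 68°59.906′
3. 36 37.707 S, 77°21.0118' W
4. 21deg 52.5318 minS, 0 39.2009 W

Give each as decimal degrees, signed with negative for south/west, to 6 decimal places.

Point 1:
  Latitude: 44 + 39.992/60 = 44.6665333
  hemisphere S, so the sign is −
  Lon: 29.892′ = 0.498200°; total 56.4982000
  hemisphere W, so the sign is −
Point 2:
  Latitude: 89 + 48.452/60 = 89.8075333
  hemisphere S, so the sign is −
  Lon: 59.906′ = 0.998433°; total 68.9984333
  W → negative
Point 3:
  Lat: 37.707′ = 0.628450°; total 36.6284500
  hemisphere S, so the sign is −
  λ: 77 + 21.0118/60 = 77.3501967
  hemisphere W, so the sign is −
Point 4:
  Latitude: 21 + 52.5318/60 = 21.8755300
  S → negative
  Lon: 39.2009′ = 0.653348°; total 0.6533483
  W → negative

1. -44.666533, -56.498200
2. -89.807533, -68.998433
3. -36.628450, -77.350197
4. -21.875530, -0.653348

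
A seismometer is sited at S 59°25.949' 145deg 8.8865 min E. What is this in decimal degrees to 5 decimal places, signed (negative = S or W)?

-59.43248, 145.14811

φ: 25.949′ = 0.432483°; total 59.432483
S ⇒ negate
λ: 8.8865′ = 0.148108°; total 145.148108
E ⇒ keep positive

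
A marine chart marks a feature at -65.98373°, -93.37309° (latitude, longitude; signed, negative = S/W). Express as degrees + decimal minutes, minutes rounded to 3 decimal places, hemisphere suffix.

Latitude is negative → S; |value| = 65.983730
Lat: 65° + 0.983730 × 60 = 65° 59.02380′
Longitude is negative → W; |value| = 93.373090
Longitude: fractional part 0.373090 → 22.38540 minutes

65° 59.024′ S, 93° 22.385′ W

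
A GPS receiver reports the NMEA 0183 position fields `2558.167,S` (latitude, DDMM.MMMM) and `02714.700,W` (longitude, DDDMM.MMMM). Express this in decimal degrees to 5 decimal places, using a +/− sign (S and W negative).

Lat: split at 2 digits → 25° and 58.167′; 25 + 58.167/60 = 25.969450
S → negative
λ: degrees = first 3 digits = 27, minutes = 14.7; 27 + 14.7/60 = 27.245000
W ⇒ negate

-25.96945, -27.24500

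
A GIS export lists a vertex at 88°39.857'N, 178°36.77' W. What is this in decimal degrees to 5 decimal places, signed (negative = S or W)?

88.66428, -178.61283

Latitude: 39.857′ = 0.664283°; total 88.664283
N → positive
Lon: 178 + 36.77/60 = 178.612833
hemisphere W, so the sign is −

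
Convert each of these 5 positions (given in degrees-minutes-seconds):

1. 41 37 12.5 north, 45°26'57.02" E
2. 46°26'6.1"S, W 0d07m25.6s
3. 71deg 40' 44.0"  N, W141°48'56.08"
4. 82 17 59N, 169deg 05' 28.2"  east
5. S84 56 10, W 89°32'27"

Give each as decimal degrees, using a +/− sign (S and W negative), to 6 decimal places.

1. 41.620139, 45.449172
2. -46.435028, -0.123778
3. 71.678889, -141.815578
4. 82.299722, 169.091167
5. -84.936111, -89.540833

Point 1:
  Latitude: 41 + 37/60 + 12.5/3600 = 41.6201389
  N ⇒ keep positive
  Lon: 26′ + 57.02″ = 26.95033′; 45 + 26.95033/60 = 45.4491722
  E → positive
Point 2:
  Latitude: 46° + 26/60 + 6.1/3600 = 46 + 0.433333 + 0.001694 = 46.4350278
  S ⇒ negate
  Lon: 0 + 7/60 + 25.6/3600 = 0.1237778
  W → negative
Point 3:
  φ: 40′ + 44″ = 40.73333′; 71 + 40.73333/60 = 71.6788889
  N ⇒ keep positive
  Lon: 48′ + 56.08″ = 48.93467′; 141 + 48.93467/60 = 141.8155778
  hemisphere W, so the sign is −
Point 4:
  φ: 82 + 17/60 + 59/3600 = 82.2997222
  N → positive
  Longitude: 5′ + 28.2″ = 5.47000′; 169 + 5.47000/60 = 169.0911667
  E → positive
Point 5:
  Lat: 84 + 56/60 + 10/3600 = 84.9361111
  S ⇒ negate
  Lon: 89 + 32/60 + 27/3600 = 89.5408333
  W ⇒ negate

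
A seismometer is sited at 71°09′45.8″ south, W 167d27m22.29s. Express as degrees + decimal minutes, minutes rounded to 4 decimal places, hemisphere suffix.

71° 9.7633′ S, 167° 27.3715′ W

Latitude: seconds/60 = 0.76333; minutes = 9 + 0.76333 = 9.763333
Lon: seconds/60 = 0.37150; minutes = 27 + 0.37150 = 27.371500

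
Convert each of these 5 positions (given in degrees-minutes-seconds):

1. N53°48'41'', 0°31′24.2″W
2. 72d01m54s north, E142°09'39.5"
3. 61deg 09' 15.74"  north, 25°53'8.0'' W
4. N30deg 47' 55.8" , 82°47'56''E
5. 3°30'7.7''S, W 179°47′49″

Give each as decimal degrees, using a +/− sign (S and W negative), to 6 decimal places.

1. 53.811389, -0.523389
2. 72.031667, 142.160972
3. 61.154372, -25.885556
4. 30.798833, 82.798889
5. -3.502139, -179.796944

Point 1:
  Lat: 48′ + 41″ = 48.68333′; 53 + 48.68333/60 = 53.8113889
  N ⇒ keep positive
  λ: 0° + 31/60 + 24.2/3600 = 0 + 0.516667 + 0.006722 = 0.5233889
  W ⇒ negate
Point 2:
  Lat: 1′ + 54″ = 1.90000′; 72 + 1.90000/60 = 72.0316667
  N ⇒ keep positive
  λ: 9′ + 39.5″ = 9.65833′; 142 + 9.65833/60 = 142.1609722
  E → positive
Point 3:
  Lat: 9′ + 15.74″ = 9.26233′; 61 + 9.26233/60 = 61.1543722
  N → positive
  Lon: 25° + 53/60 + 8/3600 = 25 + 0.883333 + 0.002222 = 25.8855556
  W → negative
Point 4:
  Lat: 30 + 47/60 + 55.8/3600 = 30.7988333
  N ⇒ keep positive
  Lon: 47′ + 56″ = 47.93333′; 82 + 47.93333/60 = 82.7988889
  E → positive
Point 5:
  Latitude: 3° + 30/60 + 7.7/3600 = 3 + 0.500000 + 0.002139 = 3.5021389
  hemisphere S, so the sign is −
  λ: 179 + 47/60 + 49/3600 = 179.7969444
  W → negative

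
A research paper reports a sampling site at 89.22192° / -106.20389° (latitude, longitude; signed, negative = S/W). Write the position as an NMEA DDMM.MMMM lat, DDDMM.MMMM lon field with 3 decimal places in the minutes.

8913.315,N / 10612.233,W

φ: fractional part 0.221920 → 13.31520 minutes
Longitude is negative → W; |value| = 106.203890
Longitude: minutes = (106.203890 − 106) × 60 = 12.23340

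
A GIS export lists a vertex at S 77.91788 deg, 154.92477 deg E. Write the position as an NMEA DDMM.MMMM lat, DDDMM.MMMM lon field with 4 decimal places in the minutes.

7755.0728,S / 15455.4862,E

Latitude: minutes = (77.917880 − 77) × 60 = 55.072800
Longitude: minutes = (154.924770 − 154) × 60 = 55.486200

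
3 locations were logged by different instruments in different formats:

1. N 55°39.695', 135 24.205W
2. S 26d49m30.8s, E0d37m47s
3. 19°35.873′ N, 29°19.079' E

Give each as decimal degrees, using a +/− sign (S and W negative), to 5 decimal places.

Point 1:
  Lat: 55 + 39.695/60 = 55.661583
  N → positive
  Lon: 135 + 24.205/60 = 135.403417
  hemisphere W, so the sign is −
Point 2:
  Latitude: 26 + 49/60 + 30.8/3600 = 26.825222
  S → negative
  Lon: 0° + 37/60 + 47/3600 = 0 + 0.616667 + 0.013056 = 0.629722
  E ⇒ keep positive
Point 3:
  Lat: 35.873′ = 0.597883°; total 19.597883
  N ⇒ keep positive
  λ: 19.079′ = 0.317983°; total 29.317983
  E ⇒ keep positive

1. 55.66158, -135.40342
2. -26.82522, 0.62972
3. 19.59788, 29.31798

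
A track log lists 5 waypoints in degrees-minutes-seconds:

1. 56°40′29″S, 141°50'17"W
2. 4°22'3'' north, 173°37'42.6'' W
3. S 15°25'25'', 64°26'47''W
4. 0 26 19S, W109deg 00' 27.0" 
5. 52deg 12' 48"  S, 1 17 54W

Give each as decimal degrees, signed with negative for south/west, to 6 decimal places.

Point 1:
  Latitude: 56 + 40/60 + 29/3600 = 56.6747222
  S ⇒ negate
  Longitude: 50′ + 17″ = 50.28333′; 141 + 50.28333/60 = 141.8380556
  hemisphere W, so the sign is −
Point 2:
  φ: 4 + 22/60 + 3/3600 = 4.3675000
  N → positive
  Lon: 173° + 37/60 + 42.6/3600 = 173 + 0.616667 + 0.011833 = 173.6285000
  hemisphere W, so the sign is −
Point 3:
  Lat: 15° + 25/60 + 25/3600 = 15 + 0.416667 + 0.006944 = 15.4236111
  S ⇒ negate
  Lon: 64° + 26/60 + 47/3600 = 64 + 0.433333 + 0.013056 = 64.4463889
  W ⇒ negate
Point 4:
  Latitude: 26′ + 19″ = 26.31667′; 0 + 26.31667/60 = 0.4386111
  S ⇒ negate
  Longitude: 0′ + 27″ = 0.45000′; 109 + 0.45000/60 = 109.0075000
  W ⇒ negate
Point 5:
  Latitude: 52° + 12/60 + 48/3600 = 52 + 0.200000 + 0.013333 = 52.2133333
  S → negative
  Longitude: 1 + 17/60 + 54/3600 = 1.2983333
  W → negative

1. -56.674722, -141.838056
2. 4.367500, -173.628500
3. -15.423611, -64.446389
4. -0.438611, -109.007500
5. -52.213333, -1.298333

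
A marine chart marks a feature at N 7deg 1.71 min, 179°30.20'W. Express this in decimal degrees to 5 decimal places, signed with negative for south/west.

Lat: 7 + 1.71/60 = 7.028500
N → positive
λ: 30.2′ = 0.503333°; total 179.503333
W → negative

7.02850, -179.50333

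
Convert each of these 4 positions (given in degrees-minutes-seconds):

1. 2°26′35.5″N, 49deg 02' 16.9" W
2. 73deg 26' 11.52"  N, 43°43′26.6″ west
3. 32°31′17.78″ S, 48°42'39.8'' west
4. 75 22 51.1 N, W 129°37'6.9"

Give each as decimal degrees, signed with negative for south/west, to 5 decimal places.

1. 2.44319, -49.03803
2. 73.43653, -43.72406
3. -32.52161, -48.71106
4. 75.38086, -129.61858

Point 1:
  Lat: 2° + 26/60 + 35.5/3600 = 2 + 0.433333 + 0.009861 = 2.443194
  N → positive
  Longitude: 49 + 2/60 + 16.9/3600 = 49.038028
  hemisphere W, so the sign is −
Point 2:
  φ: 26′ + 11.52″ = 26.19200′; 73 + 26.19200/60 = 73.436533
  N → positive
  Lon: 43′ + 26.6″ = 43.44333′; 43 + 43.44333/60 = 43.724056
  W → negative
Point 3:
  Lat: 31′ + 17.78″ = 31.29633′; 32 + 31.29633/60 = 32.521606
  S → negative
  λ: 48° + 42/60 + 39.8/3600 = 48 + 0.700000 + 0.011056 = 48.711056
  hemisphere W, so the sign is −
Point 4:
  φ: 75 + 22/60 + 51.1/3600 = 75.380861
  N → positive
  Longitude: 37′ + 6.9″ = 37.11500′; 129 + 37.11500/60 = 129.618583
  W ⇒ negate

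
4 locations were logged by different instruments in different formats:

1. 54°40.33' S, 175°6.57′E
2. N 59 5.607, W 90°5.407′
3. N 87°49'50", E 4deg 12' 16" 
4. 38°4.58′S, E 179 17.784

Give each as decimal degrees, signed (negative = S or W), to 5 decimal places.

Point 1:
  φ: 40.33′ = 0.672167°; total 54.672167
  S → negative
  Longitude: 6.57′ = 0.109500°; total 175.109500
  E ⇒ keep positive
Point 2:
  φ: 59 + 5.607/60 = 59.093450
  N → positive
  Longitude: 5.407′ = 0.090117°; total 90.090117
  W ⇒ negate
Point 3:
  Lat: 87 + 49/60 + 50/3600 = 87.830556
  N → positive
  Longitude: 4° + 12/60 + 16/3600 = 4 + 0.200000 + 0.004444 = 4.204444
  E ⇒ keep positive
Point 4:
  Lat: 38 + 4.58/60 = 38.076333
  hemisphere S, so the sign is −
  Lon: 179 + 17.784/60 = 179.296400
  E ⇒ keep positive

1. -54.67217, 175.10950
2. 59.09345, -90.09012
3. 87.83056, 4.20444
4. -38.07633, 179.29640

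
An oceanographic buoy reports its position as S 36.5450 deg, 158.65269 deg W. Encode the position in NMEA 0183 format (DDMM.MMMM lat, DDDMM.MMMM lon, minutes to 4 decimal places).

φ: 36° + 0.545000 × 60 = 36° 32.700000′
Lon: 158° + 0.652690 × 60 = 158° 39.161400′

3632.7000,S / 15839.1614,W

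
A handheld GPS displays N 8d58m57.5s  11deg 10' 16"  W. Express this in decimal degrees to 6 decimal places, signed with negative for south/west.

8.982639, -11.171111

Lat: 58′ + 57.5″ = 58.95833′; 8 + 58.95833/60 = 8.9826389
N ⇒ keep positive
Lon: 11 + 10/60 + 16/3600 = 11.1711111
W ⇒ negate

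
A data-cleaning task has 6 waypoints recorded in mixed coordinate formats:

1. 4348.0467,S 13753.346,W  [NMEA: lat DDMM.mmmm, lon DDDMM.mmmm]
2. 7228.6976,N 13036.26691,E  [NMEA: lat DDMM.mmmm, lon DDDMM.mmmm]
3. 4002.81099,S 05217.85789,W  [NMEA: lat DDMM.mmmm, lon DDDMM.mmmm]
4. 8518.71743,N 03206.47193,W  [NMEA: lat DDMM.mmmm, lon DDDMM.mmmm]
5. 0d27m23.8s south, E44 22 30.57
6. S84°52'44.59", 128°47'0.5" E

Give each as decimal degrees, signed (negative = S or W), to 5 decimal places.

1. -43.80078, -137.88910
2. 72.47829, 130.60445
3. -40.04685, -52.29763
4. 85.31196, -32.10787
5. -0.45661, 44.37516
6. -84.87905, 128.78347

Point 1:
  φ: degrees = first 2 digits = 43, minutes = 48.0467; 43 + 48.0467/60 = 43.800778
  S → negative
  λ: degrees = first 3 digits = 137, minutes = 53.346; 137 + 53.346/60 = 137.889100
  W → negative
Point 2:
  Lat: split at 2 digits → 72° and 28.6976′; 72 + 28.6976/60 = 72.478293
  N → positive
  λ: split at 3 digits → 130° and 36.26691′; 130 + 36.26691/60 = 130.604449
  E ⇒ keep positive
Point 3:
  Lat: degrees = first 2 digits = 40, minutes = 2.81099; 40 + 2.81099/60 = 40.046850
  S → negative
  Lon: split at 3 digits → 052° and 17.85789′; 52 + 17.85789/60 = 52.297632
  W → negative
Point 4:
  Latitude: split at 2 digits → 85° and 18.71743′; 85 + 18.71743/60 = 85.311957
  N → positive
  Lon: degrees = first 3 digits = 32, minutes = 6.47193; 32 + 6.47193/60 = 32.107866
  W ⇒ negate
Point 5:
  Latitude: 0 + 27/60 + 23.8/3600 = 0.456611
  S → negative
  λ: 22′ + 30.57″ = 22.50950′; 44 + 22.50950/60 = 44.375158
  E ⇒ keep positive
Point 6:
  Latitude: 84° + 52/60 + 44.59/3600 = 84 + 0.866667 + 0.012386 = 84.879053
  hemisphere S, so the sign is −
  Longitude: 47′ + 0.5″ = 47.00833′; 128 + 47.00833/60 = 128.783472
  E ⇒ keep positive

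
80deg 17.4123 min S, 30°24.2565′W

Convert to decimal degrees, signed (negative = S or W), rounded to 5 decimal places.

Latitude: 17.4123′ = 0.290205°; total 80.290205
S → negative
Lon: 30 + 24.2565/60 = 30.404275
hemisphere W, so the sign is −

-80.29021, -30.40428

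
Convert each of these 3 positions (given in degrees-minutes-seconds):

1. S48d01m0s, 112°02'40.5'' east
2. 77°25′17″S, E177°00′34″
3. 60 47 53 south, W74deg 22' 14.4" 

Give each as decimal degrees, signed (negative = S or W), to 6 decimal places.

1. -48.016667, 112.044583
2. -77.421389, 177.009444
3. -60.798056, -74.370667

Point 1:
  φ: 48° + 1/60 + 0/3600 = 48 + 0.016667 + 0.000000 = 48.0166667
  S ⇒ negate
  λ: 112° + 2/60 + 40.5/3600 = 112 + 0.033333 + 0.011250 = 112.0445833
  E ⇒ keep positive
Point 2:
  φ: 25′ + 17″ = 25.28333′; 77 + 25.28333/60 = 77.4213889
  hemisphere S, so the sign is −
  Longitude: 177 + 0/60 + 34/3600 = 177.0094444
  E → positive
Point 3:
  φ: 60 + 47/60 + 53/3600 = 60.7980556
  S ⇒ negate
  Longitude: 74 + 22/60 + 14.4/3600 = 74.3706667
  W → negative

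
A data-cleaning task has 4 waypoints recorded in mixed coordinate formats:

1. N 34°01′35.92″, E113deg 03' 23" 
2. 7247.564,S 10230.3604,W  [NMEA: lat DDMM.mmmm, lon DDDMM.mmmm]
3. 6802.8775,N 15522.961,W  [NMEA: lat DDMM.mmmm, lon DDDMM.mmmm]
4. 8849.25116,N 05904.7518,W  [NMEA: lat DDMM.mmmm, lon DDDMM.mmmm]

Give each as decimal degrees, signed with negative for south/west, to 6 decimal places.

1. 34.026644, 113.056389
2. -72.792733, -102.506007
3. 68.047958, -155.382683
4. 88.820853, -59.079197

Point 1:
  Lat: 34 + 1/60 + 35.92/3600 = 34.0266444
  N → positive
  λ: 113° + 3/60 + 23/3600 = 113 + 0.050000 + 0.006389 = 113.0563889
  E ⇒ keep positive
Point 2:
  Latitude: degrees = first 2 digits = 72, minutes = 47.564; 72 + 47.564/60 = 72.7927333
  S → negative
  Lon: degrees = first 3 digits = 102, minutes = 30.3604; 102 + 30.3604/60 = 102.5060067
  W ⇒ negate
Point 3:
  Latitude: split at 2 digits → 68° and 2.8775′; 68 + 2.8775/60 = 68.0479583
  N ⇒ keep positive
  λ: split at 3 digits → 155° and 22.961′; 155 + 22.961/60 = 155.3826833
  hemisphere W, so the sign is −
Point 4:
  φ: degrees = first 2 digits = 88, minutes = 49.25116; 88 + 49.25116/60 = 88.8208527
  N → positive
  Lon: split at 3 digits → 059° and 4.7518′; 59 + 4.7518/60 = 59.0791967
  W → negative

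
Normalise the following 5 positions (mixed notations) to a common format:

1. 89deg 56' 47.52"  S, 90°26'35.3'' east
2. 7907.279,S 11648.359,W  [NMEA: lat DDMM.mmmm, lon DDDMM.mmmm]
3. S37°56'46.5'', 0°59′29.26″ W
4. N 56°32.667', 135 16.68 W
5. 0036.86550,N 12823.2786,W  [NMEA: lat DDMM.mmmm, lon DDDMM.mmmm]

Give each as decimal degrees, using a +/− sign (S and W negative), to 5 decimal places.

Point 1:
  Latitude: 89 + 56/60 + 47.52/3600 = 89.946533
  S ⇒ negate
  Longitude: 90° + 26/60 + 35.3/3600 = 90 + 0.433333 + 0.009806 = 90.443139
  E ⇒ keep positive
Point 2:
  Latitude: degrees = first 2 digits = 79, minutes = 7.279; 79 + 7.279/60 = 79.121317
  S ⇒ negate
  Lon: degrees = first 3 digits = 116, minutes = 48.359; 116 + 48.359/60 = 116.805983
  W ⇒ negate
Point 3:
  φ: 37° + 56/60 + 46.5/3600 = 37 + 0.933333 + 0.012917 = 37.946250
  S ⇒ negate
  λ: 0 + 59/60 + 29.26/3600 = 0.991461
  W → negative
Point 4:
  Latitude: 56 + 32.667/60 = 56.544450
  N ⇒ keep positive
  Lon: 135 + 16.68/60 = 135.278000
  hemisphere W, so the sign is −
Point 5:
  φ: degrees = first 2 digits = 0, minutes = 36.8655; 0 + 36.8655/60 = 0.614425
  N → positive
  Lon: degrees = first 3 digits = 128, minutes = 23.2786; 128 + 23.2786/60 = 128.387977
  W ⇒ negate

1. -89.94653, 90.44314
2. -79.12132, -116.80598
3. -37.94625, -0.99146
4. 56.54445, -135.27800
5. 0.61443, -128.38798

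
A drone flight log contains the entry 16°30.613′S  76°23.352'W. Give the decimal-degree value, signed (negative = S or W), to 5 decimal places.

Latitude: 16 + 30.613/60 = 16.510217
hemisphere S, so the sign is −
Longitude: 23.352′ = 0.389200°; total 76.389200
W ⇒ negate

-16.51022, -76.38920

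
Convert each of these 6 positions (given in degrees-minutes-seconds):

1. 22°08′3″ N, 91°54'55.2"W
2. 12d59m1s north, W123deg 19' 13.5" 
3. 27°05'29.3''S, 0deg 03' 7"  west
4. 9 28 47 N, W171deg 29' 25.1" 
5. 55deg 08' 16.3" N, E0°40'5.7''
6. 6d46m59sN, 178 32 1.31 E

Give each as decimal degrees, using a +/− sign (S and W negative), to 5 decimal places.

1. 22.13417, -91.91533
2. 12.98361, -123.32042
3. -27.09147, -0.05194
4. 9.47972, -171.49031
5. 55.13786, 0.66825
6. 6.78306, 178.53370

Point 1:
  Latitude: 8′ + 3″ = 8.05000′; 22 + 8.05000/60 = 22.134167
  N → positive
  Longitude: 91° + 54/60 + 55.2/3600 = 91 + 0.900000 + 0.015333 = 91.915333
  W ⇒ negate
Point 2:
  Latitude: 12 + 59/60 + 1/3600 = 12.983611
  N ⇒ keep positive
  λ: 123 + 19/60 + 13.5/3600 = 123.320417
  hemisphere W, so the sign is −
Point 3:
  Lat: 27° + 5/60 + 29.3/3600 = 27 + 0.083333 + 0.008139 = 27.091472
  S ⇒ negate
  Lon: 0° + 3/60 + 7/3600 = 0 + 0.050000 + 0.001944 = 0.051944
  W ⇒ negate
Point 4:
  φ: 9° + 28/60 + 47/3600 = 9 + 0.466667 + 0.013056 = 9.479722
  N ⇒ keep positive
  λ: 171° + 29/60 + 25.1/3600 = 171 + 0.483333 + 0.006972 = 171.490306
  hemisphere W, so the sign is −
Point 5:
  Lat: 55 + 8/60 + 16.3/3600 = 55.137861
  N → positive
  Lon: 40′ + 5.7″ = 40.09500′; 0 + 40.09500/60 = 0.668250
  E → positive
Point 6:
  Lat: 6 + 46/60 + 59/3600 = 6.783056
  N ⇒ keep positive
  Longitude: 32′ + 1.31″ = 32.02183′; 178 + 32.02183/60 = 178.533697
  E ⇒ keep positive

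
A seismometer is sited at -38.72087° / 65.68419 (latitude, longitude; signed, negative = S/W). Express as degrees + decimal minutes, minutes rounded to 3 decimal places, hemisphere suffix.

38° 43.252′ S, 65° 41.051′ E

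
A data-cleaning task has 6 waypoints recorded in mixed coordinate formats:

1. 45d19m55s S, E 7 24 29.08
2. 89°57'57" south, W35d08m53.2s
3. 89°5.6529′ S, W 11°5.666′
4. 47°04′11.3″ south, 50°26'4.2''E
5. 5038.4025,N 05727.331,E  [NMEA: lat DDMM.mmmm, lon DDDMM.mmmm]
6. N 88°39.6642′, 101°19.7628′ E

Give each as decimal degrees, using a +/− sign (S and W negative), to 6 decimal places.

1. -45.331944, 7.408078
2. -89.965833, -35.148111
3. -89.094215, -11.094433
4. -47.069806, 50.434500
5. 50.640042, 57.455517
6. 88.661070, 101.329380

Point 1:
  Latitude: 19′ + 55″ = 19.91667′; 45 + 19.91667/60 = 45.3319444
  S → negative
  Longitude: 7° + 24/60 + 29.08/3600 = 7 + 0.400000 + 0.008078 = 7.4080778
  E ⇒ keep positive
Point 2:
  Lat: 89 + 57/60 + 57/3600 = 89.9658333
  hemisphere S, so the sign is −
  Longitude: 8′ + 53.2″ = 8.88667′; 35 + 8.88667/60 = 35.1481111
  W ⇒ negate
Point 3:
  Latitude: 89 + 5.6529/60 = 89.0942150
  S ⇒ negate
  Lon: 11 + 5.666/60 = 11.0944333
  W ⇒ negate
Point 4:
  φ: 47° + 4/60 + 11.3/3600 = 47 + 0.066667 + 0.003139 = 47.0698056
  S → negative
  Longitude: 26′ + 4.2″ = 26.07000′; 50 + 26.07000/60 = 50.4345000
  E ⇒ keep positive
Point 5:
  Latitude: degrees = first 2 digits = 50, minutes = 38.4025; 50 + 38.4025/60 = 50.6400417
  N ⇒ keep positive
  λ: split at 3 digits → 057° and 27.331′; 57 + 27.331/60 = 57.4555167
  E ⇒ keep positive
Point 6:
  Lat: 39.6642′ = 0.661070°; total 88.6610700
  N ⇒ keep positive
  Lon: 19.7628′ = 0.329380°; total 101.3293800
  E ⇒ keep positive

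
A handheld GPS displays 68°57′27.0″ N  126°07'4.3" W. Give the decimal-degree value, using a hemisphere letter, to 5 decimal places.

φ: 68 + 57/60 + 27/3600 = 68.957500
λ: 7′ + 4.3″ = 7.07167′; 126 + 7.07167/60 = 126.117861

68.95750° N, 126.11786° W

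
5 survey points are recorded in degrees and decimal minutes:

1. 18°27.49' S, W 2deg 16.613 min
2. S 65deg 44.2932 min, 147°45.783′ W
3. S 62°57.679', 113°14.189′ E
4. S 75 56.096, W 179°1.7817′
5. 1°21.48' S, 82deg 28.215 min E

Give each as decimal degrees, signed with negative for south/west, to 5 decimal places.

Point 1:
  φ: 18 + 27.49/60 = 18.458167
  S → negative
  Lon: 2 + 16.613/60 = 2.276883
  hemisphere W, so the sign is −
Point 2:
  Latitude: 44.2932′ = 0.738220°; total 65.738220
  S ⇒ negate
  Longitude: 147 + 45.783/60 = 147.763050
  W → negative
Point 3:
  Lat: 62 + 57.679/60 = 62.961317
  S ⇒ negate
  Longitude: 14.189′ = 0.236483°; total 113.236483
  E → positive
Point 4:
  Lat: 56.096′ = 0.934933°; total 75.934933
  hemisphere S, so the sign is −
  Lon: 1.7817′ = 0.029695°; total 179.029695
  hemisphere W, so the sign is −
Point 5:
  Latitude: 1 + 21.48/60 = 1.358000
  S → negative
  Longitude: 82 + 28.215/60 = 82.470250
  E → positive

1. -18.45817, -2.27688
2. -65.73822, -147.76305
3. -62.96132, 113.23648
4. -75.93493, -179.02970
5. -1.35800, 82.47025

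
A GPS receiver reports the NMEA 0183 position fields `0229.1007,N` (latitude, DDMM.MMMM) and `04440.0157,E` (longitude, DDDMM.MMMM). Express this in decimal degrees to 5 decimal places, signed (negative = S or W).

φ: split at 2 digits → 02° and 29.1007′; 2 + 29.1007/60 = 2.485012
N ⇒ keep positive
Longitude: degrees = first 3 digits = 44, minutes = 40.0157; 44 + 40.0157/60 = 44.666928
E ⇒ keep positive

2.48501, 44.66693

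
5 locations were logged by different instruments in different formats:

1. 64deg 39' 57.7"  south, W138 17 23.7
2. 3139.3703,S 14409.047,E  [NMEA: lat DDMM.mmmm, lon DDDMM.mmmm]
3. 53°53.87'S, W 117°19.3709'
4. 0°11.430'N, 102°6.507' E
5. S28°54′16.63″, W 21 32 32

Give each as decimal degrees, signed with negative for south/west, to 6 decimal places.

1. -64.666028, -138.289917
2. -31.656172, 144.150783
3. -53.897833, -117.322848
4. 0.190500, 102.108450
5. -28.904619, -21.542222

Point 1:
  Latitude: 64 + 39/60 + 57.7/3600 = 64.6660278
  S ⇒ negate
  λ: 17′ + 23.7″ = 17.39500′; 138 + 17.39500/60 = 138.2899167
  W → negative
Point 2:
  φ: split at 2 digits → 31° and 39.3703′; 31 + 39.3703/60 = 31.6561717
  hemisphere S, so the sign is −
  Lon: degrees = first 3 digits = 144, minutes = 9.047; 144 + 9.047/60 = 144.1507833
  E → positive
Point 3:
  Latitude: 53 + 53.87/60 = 53.8978333
  S → negative
  λ: 19.3709′ = 0.322848°; total 117.3228483
  hemisphere W, so the sign is −
Point 4:
  Lat: 11.43′ = 0.190500°; total 0.1905000
  N ⇒ keep positive
  Longitude: 102 + 6.507/60 = 102.1084500
  E → positive
Point 5:
  φ: 28 + 54/60 + 16.63/3600 = 28.9046194
  hemisphere S, so the sign is −
  Longitude: 32′ + 32″ = 32.53333′; 21 + 32.53333/60 = 21.5422222
  W → negative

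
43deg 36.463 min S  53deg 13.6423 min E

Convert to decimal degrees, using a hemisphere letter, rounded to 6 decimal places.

Latitude: 43 + 36.463/60 = 43.6077167
λ: 53 + 13.6423/60 = 53.2273717

43.607717° S, 53.227372° E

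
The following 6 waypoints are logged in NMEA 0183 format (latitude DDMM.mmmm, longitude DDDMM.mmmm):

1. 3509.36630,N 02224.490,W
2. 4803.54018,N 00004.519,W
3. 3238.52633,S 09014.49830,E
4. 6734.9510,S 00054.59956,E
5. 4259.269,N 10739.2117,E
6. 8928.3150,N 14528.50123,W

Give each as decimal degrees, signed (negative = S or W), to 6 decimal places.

1. 35.156105, -22.408167
2. 48.059003, -0.075317
3. -32.642106, 90.241638
4. -67.582517, 0.909993
5. 42.987817, 107.653528
6. 89.471917, -145.475021

Point 1:
  Lat: degrees = first 2 digits = 35, minutes = 9.3663; 35 + 9.3663/60 = 35.1561050
  N ⇒ keep positive
  λ: degrees = first 3 digits = 22, minutes = 24.49; 22 + 24.49/60 = 22.4081667
  W ⇒ negate
Point 2:
  Latitude: degrees = first 2 digits = 48, minutes = 3.54018; 48 + 3.54018/60 = 48.0590030
  N → positive
  Longitude: split at 3 digits → 000° and 4.519′; 0 + 4.519/60 = 0.0753167
  W ⇒ negate
Point 3:
  Latitude: split at 2 digits → 32° and 38.52633′; 32 + 38.52633/60 = 32.6421055
  S → negative
  λ: split at 3 digits → 090° and 14.4983′; 90 + 14.4983/60 = 90.2416383
  E → positive
Point 4:
  Latitude: degrees = first 2 digits = 67, minutes = 34.951; 67 + 34.951/60 = 67.5825167
  S → negative
  Lon: degrees = first 3 digits = 0, minutes = 54.59956; 0 + 54.59956/60 = 0.9099927
  E ⇒ keep positive
Point 5:
  φ: split at 2 digits → 42° and 59.269′; 42 + 59.269/60 = 42.9878167
  N ⇒ keep positive
  Longitude: split at 3 digits → 107° and 39.2117′; 107 + 39.2117/60 = 107.6535283
  E ⇒ keep positive
Point 6:
  Lat: split at 2 digits → 89° and 28.315′; 89 + 28.315/60 = 89.4719167
  N ⇒ keep positive
  Longitude: split at 3 digits → 145° and 28.50123′; 145 + 28.50123/60 = 145.4750205
  W → negative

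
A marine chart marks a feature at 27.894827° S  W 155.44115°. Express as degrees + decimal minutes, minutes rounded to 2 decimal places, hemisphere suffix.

Lat: fractional part 0.894827 → 53.6896 minutes
Longitude: 155° + 0.441150 × 60 = 155° 26.4690′

27° 53.69′ S, 155° 26.47′ W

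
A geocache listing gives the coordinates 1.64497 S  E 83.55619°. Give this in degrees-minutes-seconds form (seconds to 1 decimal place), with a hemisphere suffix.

1°38′41.9″ S, 83°33′22.3″ E

Latitude: whole degrees 1; 38.69820′ → 38′ and 41.892″
λ: whole degrees 83; 33.37140′ → 33′ and 22.284″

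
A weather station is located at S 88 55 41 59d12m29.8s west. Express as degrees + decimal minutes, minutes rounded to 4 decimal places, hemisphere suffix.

Latitude: 55 + 41/60 = 55.683333′
Lon: seconds/60 = 0.49667; minutes = 12 + 0.49667 = 12.496667

88° 55.6833′ S, 59° 12.4967′ W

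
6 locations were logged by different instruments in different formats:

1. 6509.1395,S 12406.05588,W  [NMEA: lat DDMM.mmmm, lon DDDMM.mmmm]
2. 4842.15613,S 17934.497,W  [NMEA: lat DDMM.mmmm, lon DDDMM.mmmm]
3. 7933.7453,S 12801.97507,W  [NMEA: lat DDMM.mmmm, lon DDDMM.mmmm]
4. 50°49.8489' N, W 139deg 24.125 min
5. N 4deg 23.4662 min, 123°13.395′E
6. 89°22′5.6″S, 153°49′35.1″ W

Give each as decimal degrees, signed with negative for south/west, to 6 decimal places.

1. -65.152325, -124.100931
2. -48.702602, -179.574950
3. -79.562422, -128.032918
4. 50.830815, -139.402083
5. 4.391103, 123.223250
6. -89.368222, -153.826417

Point 1:
  φ: split at 2 digits → 65° and 9.1395′; 65 + 9.1395/60 = 65.1523250
  hemisphere S, so the sign is −
  Longitude: split at 3 digits → 124° and 6.05588′; 124 + 6.05588/60 = 124.1009313
  hemisphere W, so the sign is −
Point 2:
  φ: split at 2 digits → 48° and 42.15613′; 48 + 42.15613/60 = 48.7026022
  S ⇒ negate
  Lon: degrees = first 3 digits = 179, minutes = 34.497; 179 + 34.497/60 = 179.5749500
  W → negative
Point 3:
  Latitude: split at 2 digits → 79° and 33.7453′; 79 + 33.7453/60 = 79.5624217
  hemisphere S, so the sign is −
  Longitude: degrees = first 3 digits = 128, minutes = 1.97507; 128 + 1.97507/60 = 128.0329178
  hemisphere W, so the sign is −
Point 4:
  Lat: 49.8489′ = 0.830815°; total 50.8308150
  N ⇒ keep positive
  λ: 24.125′ = 0.402083°; total 139.4020833
  hemisphere W, so the sign is −
Point 5:
  Lat: 4 + 23.4662/60 = 4.3911033
  N → positive
  Lon: 123 + 13.395/60 = 123.2232500
  E → positive
Point 6:
  Lat: 89 + 22/60 + 5.6/3600 = 89.3682222
  hemisphere S, so the sign is −
  Longitude: 153° + 49/60 + 35.1/3600 = 153 + 0.816667 + 0.009750 = 153.8264167
  hemisphere W, so the sign is −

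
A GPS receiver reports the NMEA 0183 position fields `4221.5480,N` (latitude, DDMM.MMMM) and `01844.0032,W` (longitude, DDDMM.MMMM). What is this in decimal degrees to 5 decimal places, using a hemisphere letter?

42.35913° N, 18.73339° W

φ: split at 2 digits → 42° and 21.548′; 42 + 21.548/60 = 42.359133
λ: split at 3 digits → 018° and 44.0032′; 18 + 44.0032/60 = 18.733387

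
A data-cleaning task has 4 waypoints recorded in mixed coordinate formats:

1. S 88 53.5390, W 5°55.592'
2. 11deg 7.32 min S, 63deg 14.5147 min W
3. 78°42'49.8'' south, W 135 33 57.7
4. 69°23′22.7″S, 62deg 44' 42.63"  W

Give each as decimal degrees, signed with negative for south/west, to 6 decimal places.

1. -88.892317, -5.926533
2. -11.122000, -63.241912
3. -78.713833, -135.566028
4. -69.389639, -62.745175

Point 1:
  φ: 88 + 53.539/60 = 88.8923167
  S ⇒ negate
  Longitude: 5 + 55.592/60 = 5.9265333
  W ⇒ negate
Point 2:
  Lat: 11 + 7.32/60 = 11.1220000
  hemisphere S, so the sign is −
  λ: 14.5147′ = 0.241912°; total 63.2419117
  W → negative
Point 3:
  Latitude: 78° + 42/60 + 49.8/3600 = 78 + 0.700000 + 0.013833 = 78.7138333
  hemisphere S, so the sign is −
  Lon: 135 + 33/60 + 57.7/3600 = 135.5660278
  W → negative
Point 4:
  Latitude: 69 + 23/60 + 22.7/3600 = 69.3896389
  hemisphere S, so the sign is −
  Lon: 44′ + 42.63″ = 44.71050′; 62 + 44.71050/60 = 62.7451750
  hemisphere W, so the sign is −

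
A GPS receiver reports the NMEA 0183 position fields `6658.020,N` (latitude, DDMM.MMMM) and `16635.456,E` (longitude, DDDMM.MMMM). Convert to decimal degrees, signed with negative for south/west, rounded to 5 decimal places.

66.96700, 166.59093

Latitude: degrees = first 2 digits = 66, minutes = 58.02; 66 + 58.02/60 = 66.967000
N → positive
λ: split at 3 digits → 166° and 35.456′; 166 + 35.456/60 = 166.590933
E ⇒ keep positive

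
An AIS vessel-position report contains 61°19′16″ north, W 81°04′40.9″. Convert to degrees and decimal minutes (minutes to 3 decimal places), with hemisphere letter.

Latitude: 19 + 16/60 = 19.26667′
Lon: 4 + 40.9/60 = 4.68167′

61° 19.267′ N, 81° 4.682′ W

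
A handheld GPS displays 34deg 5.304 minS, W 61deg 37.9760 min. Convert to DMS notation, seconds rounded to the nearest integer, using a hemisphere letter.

Latitude: 5.30400′ → 5′ and 0.30400 × 60 = 18.24″
Longitude: 37.97600′ → 37′ and 0.97600 × 60 = 58.56″

34°05′18″ S, 61°37′59″ W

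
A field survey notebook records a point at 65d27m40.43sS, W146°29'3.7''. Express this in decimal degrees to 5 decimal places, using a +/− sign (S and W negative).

Lat: 27′ + 40.43″ = 27.67383′; 65 + 27.67383/60 = 65.461231
S ⇒ negate
Longitude: 29′ + 3.7″ = 29.06167′; 146 + 29.06167/60 = 146.484361
W → negative

-65.46123, -146.48436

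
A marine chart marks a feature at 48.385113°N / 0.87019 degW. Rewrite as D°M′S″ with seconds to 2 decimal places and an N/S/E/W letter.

48°23′6.41″ N, 0°52′12.68″ W

φ: whole degrees 48; 23.10678′ → 23′ and 6.4068″
λ: 0.870190 × 60 = 52.21140′ → 52′, remainder × 60 = 12.6840″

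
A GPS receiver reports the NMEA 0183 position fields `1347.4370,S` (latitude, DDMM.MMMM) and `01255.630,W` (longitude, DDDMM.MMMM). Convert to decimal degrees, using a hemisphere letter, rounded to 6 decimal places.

13.790617° S, 12.927167° W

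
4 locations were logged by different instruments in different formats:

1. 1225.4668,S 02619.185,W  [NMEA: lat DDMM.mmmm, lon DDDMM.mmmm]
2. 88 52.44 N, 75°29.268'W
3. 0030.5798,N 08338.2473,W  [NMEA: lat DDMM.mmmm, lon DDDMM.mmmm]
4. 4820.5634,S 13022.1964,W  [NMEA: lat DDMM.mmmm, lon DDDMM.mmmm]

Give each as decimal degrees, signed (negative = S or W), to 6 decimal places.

Point 1:
  Latitude: degrees = first 2 digits = 12, minutes = 25.4668; 12 + 25.4668/60 = 12.4244467
  hemisphere S, so the sign is −
  Lon: split at 3 digits → 026° and 19.185′; 26 + 19.185/60 = 26.3197500
  hemisphere W, so the sign is −
Point 2:
  φ: 88 + 52.44/60 = 88.8740000
  N → positive
  λ: 75 + 29.268/60 = 75.4878000
  W → negative
Point 3:
  φ: split at 2 digits → 00° and 30.5798′; 0 + 30.5798/60 = 0.5096633
  N → positive
  Lon: degrees = first 3 digits = 83, minutes = 38.2473; 83 + 38.2473/60 = 83.6374550
  hemisphere W, so the sign is −
Point 4:
  Latitude: split at 2 digits → 48° and 20.5634′; 48 + 20.5634/60 = 48.3427233
  S → negative
  λ: split at 3 digits → 130° and 22.1964′; 130 + 22.1964/60 = 130.3699400
  W → negative

1. -12.424447, -26.319750
2. 88.874000, -75.487800
3. 0.509663, -83.637455
4. -48.342723, -130.369940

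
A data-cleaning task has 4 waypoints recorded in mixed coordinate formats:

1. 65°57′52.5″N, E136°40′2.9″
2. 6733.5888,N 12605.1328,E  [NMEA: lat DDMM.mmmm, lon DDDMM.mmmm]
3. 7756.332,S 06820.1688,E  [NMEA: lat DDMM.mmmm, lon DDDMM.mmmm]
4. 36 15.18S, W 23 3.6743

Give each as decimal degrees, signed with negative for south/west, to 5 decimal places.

Point 1:
  Latitude: 65 + 57/60 + 52.5/3600 = 65.964583
  N → positive
  λ: 40′ + 2.9″ = 40.04833′; 136 + 40.04833/60 = 136.667472
  E ⇒ keep positive
Point 2:
  Lat: degrees = first 2 digits = 67, minutes = 33.5888; 67 + 33.5888/60 = 67.559813
  N → positive
  λ: split at 3 digits → 126° and 5.1328′; 126 + 5.1328/60 = 126.085547
  E ⇒ keep positive
Point 3:
  Lat: degrees = first 2 digits = 77, minutes = 56.332; 77 + 56.332/60 = 77.938867
  S → negative
  λ: degrees = first 3 digits = 68, minutes = 20.1688; 68 + 20.1688/60 = 68.336147
  E → positive
Point 4:
  Lat: 36 + 15.18/60 = 36.253000
  S ⇒ negate
  λ: 23 + 3.6743/60 = 23.061238
  W ⇒ negate

1. 65.96458, 136.66747
2. 67.55981, 126.08555
3. -77.93887, 68.33615
4. -36.25300, -23.06124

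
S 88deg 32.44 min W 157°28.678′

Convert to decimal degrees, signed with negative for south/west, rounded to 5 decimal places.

φ: 32.44′ = 0.540667°; total 88.540667
S → negative
λ: 28.678′ = 0.477967°; total 157.477967
hemisphere W, so the sign is −

-88.54067, -157.47797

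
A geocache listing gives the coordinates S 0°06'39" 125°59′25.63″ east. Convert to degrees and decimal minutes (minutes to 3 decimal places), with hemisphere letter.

0° 6.650′ S, 125° 59.427′ E

Latitude: 6 + 39/60 = 6.65000′
Longitude: seconds/60 = 0.42717; minutes = 59 + 0.42717 = 59.42717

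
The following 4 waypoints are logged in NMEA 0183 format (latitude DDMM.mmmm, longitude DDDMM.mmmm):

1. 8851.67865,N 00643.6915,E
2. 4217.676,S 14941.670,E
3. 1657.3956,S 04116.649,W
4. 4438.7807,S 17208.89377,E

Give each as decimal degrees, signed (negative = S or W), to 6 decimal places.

1. 88.861311, 6.728192
2. -42.294600, 149.694500
3. -16.956593, -41.277483
4. -44.646345, 172.148230

Point 1:
  φ: degrees = first 2 digits = 88, minutes = 51.67865; 88 + 51.67865/60 = 88.8613108
  N ⇒ keep positive
  Longitude: split at 3 digits → 006° and 43.6915′; 6 + 43.6915/60 = 6.7281917
  E ⇒ keep positive
Point 2:
  φ: split at 2 digits → 42° and 17.676′; 42 + 17.676/60 = 42.2946000
  S → negative
  λ: degrees = first 3 digits = 149, minutes = 41.67; 149 + 41.67/60 = 149.6945000
  E → positive
Point 3:
  Lat: split at 2 digits → 16° and 57.3956′; 16 + 57.3956/60 = 16.9565933
  hemisphere S, so the sign is −
  λ: degrees = first 3 digits = 41, minutes = 16.649; 41 + 16.649/60 = 41.2774833
  W ⇒ negate
Point 4:
  Lat: split at 2 digits → 44° and 38.7807′; 44 + 38.7807/60 = 44.6463450
  hemisphere S, so the sign is −
  Longitude: degrees = first 3 digits = 172, minutes = 8.89377; 172 + 8.89377/60 = 172.1482295
  E ⇒ keep positive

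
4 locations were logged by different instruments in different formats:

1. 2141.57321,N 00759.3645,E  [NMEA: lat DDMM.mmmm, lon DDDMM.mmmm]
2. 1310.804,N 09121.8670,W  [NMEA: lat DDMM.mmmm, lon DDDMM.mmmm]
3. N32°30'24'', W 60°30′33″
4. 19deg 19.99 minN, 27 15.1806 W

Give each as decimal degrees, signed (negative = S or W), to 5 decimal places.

1. 21.69289, 7.98941
2. 13.18007, -91.36445
3. 32.50667, -60.50917
4. 19.33317, -27.25301

Point 1:
  Latitude: split at 2 digits → 21° and 41.57321′; 21 + 41.57321/60 = 21.692887
  N → positive
  Longitude: degrees = first 3 digits = 7, minutes = 59.3645; 7 + 59.3645/60 = 7.989408
  E ⇒ keep positive
Point 2:
  Lat: split at 2 digits → 13° and 10.804′; 13 + 10.804/60 = 13.180067
  N ⇒ keep positive
  Longitude: degrees = first 3 digits = 91, minutes = 21.867; 91 + 21.867/60 = 91.364450
  W → negative
Point 3:
  Lat: 30′ + 24″ = 30.40000′; 32 + 30.40000/60 = 32.506667
  N → positive
  Longitude: 60° + 30/60 + 33/3600 = 60 + 0.500000 + 0.009167 = 60.509167
  hemisphere W, so the sign is −
Point 4:
  φ: 19.99′ = 0.333167°; total 19.333167
  N ⇒ keep positive
  Longitude: 15.1806′ = 0.253010°; total 27.253010
  W → negative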